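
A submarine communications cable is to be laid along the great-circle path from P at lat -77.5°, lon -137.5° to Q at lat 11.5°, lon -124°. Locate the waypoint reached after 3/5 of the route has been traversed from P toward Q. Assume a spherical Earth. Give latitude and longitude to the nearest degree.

≈ lat -24°, lon -126°

From cos δ = sin φ₁ sin φ₂ + cos φ₁ cos φ₂ cos Δλ, the central angle is δ ≈ 1.559 rad (89.3°).
Interpolate at f = 3/5 with slerp weights a = sin((1−f)δ)/sin δ ≈ 0.584, b = sin(fδ)/sin δ ≈ 0.805.
p = a·p₁ + b·p₂ ≈ (-0.534, -0.739, -0.410); φ = arcsin(p_z) ≈ -24.19°, λ = atan2(p_y, p_x) ≈ -125.85°.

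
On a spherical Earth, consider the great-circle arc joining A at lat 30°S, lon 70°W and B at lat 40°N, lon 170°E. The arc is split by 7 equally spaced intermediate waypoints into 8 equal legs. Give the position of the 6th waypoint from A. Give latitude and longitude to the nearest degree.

Write both endpoints as unit vectors p₁, p₂ with components (cos φ cos λ, cos φ sin λ, sin φ).
The central angle between the endpoints is δ = arccos(p₁·p₂) ≈ 2.282 rad (130.8°).
Interpolate at f = 6/8 with slerp weights a = sin((1−f)δ)/sin δ ≈ 0.713, b = sin(fδ)/sin δ ≈ 1.307.
p = a·p₁ + b·p₂ ≈ (-0.775, -0.407, 0.484); φ = arcsin(p_z) ≈ 28.93°, λ = atan2(p_y, p_x) ≈ -152.32°.

≈ lat 29°N, lon 152°W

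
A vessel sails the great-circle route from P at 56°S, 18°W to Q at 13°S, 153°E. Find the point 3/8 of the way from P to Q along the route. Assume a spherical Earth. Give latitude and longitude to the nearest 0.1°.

The haversine formula gives a central angle δ ≈ 1.930 rad (110.6°) between the endpoints.
Interpolate at f = 3/8 with slerp weights a = sin((1−f)δ)/sin δ ≈ 0.998, b = sin(fδ)/sin δ ≈ 0.707.
p = a·p₁ + b·p₂ ≈ (-0.083, 0.140, -0.987); φ = arcsin(p_z) ≈ -80.60°, λ = atan2(p_y, p_x) ≈ 120.69°.

≈ 80.6°S, 120.7°E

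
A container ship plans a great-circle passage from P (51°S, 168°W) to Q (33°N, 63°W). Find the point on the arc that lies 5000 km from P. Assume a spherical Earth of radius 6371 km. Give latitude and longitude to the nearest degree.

The haversine formula gives a central angle δ ≈ 2.165 rad (124.0°) between the endpoints. The total great-circle distance is δ·R ≈ 2.165 × 6371 ≈ 13793 km, so the target fraction is f = 5000/13793 ≈ 0.362.
Interpolate at f ≈ 0.362 with slerp weights a = sin((1−f)δ)/sin δ ≈ 1.185, b = sin(fδ)/sin δ ≈ 0.853.
p = a·p₁ + b·p₂ ≈ (-0.405, -0.792, -0.456); φ = arcsin(p_z) ≈ -27.16°, λ = atan2(p_y, p_x) ≈ -117.06°.

≈ (27°S, 117°W)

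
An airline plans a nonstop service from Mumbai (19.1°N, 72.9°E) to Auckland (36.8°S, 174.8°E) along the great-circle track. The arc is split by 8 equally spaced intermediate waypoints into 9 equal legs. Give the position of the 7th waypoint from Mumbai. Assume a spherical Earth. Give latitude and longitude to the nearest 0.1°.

≈ (29.5°S, 146.6°E)

Convert each endpoint to a unit vector on the sphere (x = cos φ cos λ, y = cos φ sin λ, z = sin φ).
The central angle between the endpoints is δ = arccos(p₁·p₂) ≈ 1.931 rad (110.6°).
Interpolate at f = 7/9 with slerp weights a = sin((1−f)δ)/sin δ ≈ 0.444, b = sin(fδ)/sin δ ≈ 1.066.
p = a·p₁ + b·p₂ ≈ (-0.726, 0.479, -0.493); φ = arcsin(p_z) ≈ -29.54°, λ = atan2(p_y, p_x) ≈ 146.61°.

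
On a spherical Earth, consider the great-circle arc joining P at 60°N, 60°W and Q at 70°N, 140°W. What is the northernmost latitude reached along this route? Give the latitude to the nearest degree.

≈ 72°N

The great circle lies in the plane with unit normal n̂ = (p₁ × p₂)/|p₁ × p₂|.
Here n̂_z ≈ -0.314; the vertex latitude is φ_max = arccos|n̂_z| ≈ 71.7°.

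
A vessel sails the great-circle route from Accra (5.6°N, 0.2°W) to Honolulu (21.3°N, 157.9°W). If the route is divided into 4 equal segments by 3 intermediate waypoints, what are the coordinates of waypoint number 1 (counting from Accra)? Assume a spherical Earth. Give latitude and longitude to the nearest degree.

Write both endpoints as unit vectors p₁, p₂ with components (cos φ cos λ, cos φ sin λ, sin φ).
The central angle between the endpoints is δ = arccos(p₁·p₂) ≈ 2.536 rad (145.3°).
Interpolate at f = 1/4 with slerp weights a = sin((1−f)δ)/sin δ ≈ 1.662, b = sin(fδ)/sin δ ≈ 1.042.
p = a·p₁ + b·p₂ ≈ (0.755, -0.371, 0.541); φ = arcsin(p_z) ≈ 32.72°, λ = atan2(p_y, p_x) ≈ -26.16°.

≈ (33°N, 26°W)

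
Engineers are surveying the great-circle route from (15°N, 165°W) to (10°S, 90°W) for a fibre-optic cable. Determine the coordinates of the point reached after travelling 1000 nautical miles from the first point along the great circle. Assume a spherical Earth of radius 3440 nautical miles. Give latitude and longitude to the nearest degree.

Convert each endpoint to a unit vector on the sphere (x = cos φ cos λ, y = cos φ sin λ, z = sin φ).
The central angle between the endpoints is δ = arccos(p₁·p₂) ≈ 1.368 rad (78.4°). The total great-circle distance is δ·R ≈ 1.368 × 3440 ≈ 4706 nmi, so the target fraction is f = 1000/4706 ≈ 0.212.
Interpolate at f ≈ 0.212 with slerp weights a = sin((1−f)δ)/sin δ ≈ 0.899, b = sin(fδ)/sin δ ≈ 0.293.
p = a·p₁ + b·p₂ ≈ (-0.839, -0.513, 0.182); φ = arcsin(p_z) ≈ 10.48°, λ = atan2(p_y, p_x) ≈ -148.56°.

≈ (10°N, 149°W)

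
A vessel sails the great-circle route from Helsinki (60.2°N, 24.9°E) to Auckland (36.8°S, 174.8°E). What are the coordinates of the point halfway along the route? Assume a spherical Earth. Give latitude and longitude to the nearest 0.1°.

≈ 31.0°N, 140.9°E

The haversine formula gives a central angle δ ≈ 2.614 rad (149.8°) between the endpoints.
Interpolate at f = 1/2 with slerp weights a = sin((1−f)δ)/sin δ ≈ 1.918, b = sin(fδ)/sin δ ≈ 1.918.
p = a·p₁ + b·p₂ ≈ (-0.665, 0.541, 0.515); φ = arcsin(p_z) ≈ 31.03°, λ = atan2(p_y, p_x) ≈ 140.89°.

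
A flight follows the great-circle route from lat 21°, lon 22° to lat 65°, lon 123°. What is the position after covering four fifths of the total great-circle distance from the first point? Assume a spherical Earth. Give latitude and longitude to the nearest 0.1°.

Convert each endpoint to a unit vector on the sphere (x = cos φ cos λ, y = cos φ sin λ, z = sin φ).
The central angle between the endpoints is δ = arccos(p₁·p₂) ≈ 1.319 rad (75.6°).
Interpolate at f = 4/5 with slerp weights a = sin((1−f)δ)/sin δ ≈ 0.269, b = sin(fδ)/sin δ ≈ 0.898.
p = a·p₁ + b·p₂ ≈ (0.026, 0.413, 0.911); φ = arcsin(p_z) ≈ 65.58°, λ = atan2(p_y, p_x) ≈ 86.36°.

≈ lat 65.6°, lon 86.4°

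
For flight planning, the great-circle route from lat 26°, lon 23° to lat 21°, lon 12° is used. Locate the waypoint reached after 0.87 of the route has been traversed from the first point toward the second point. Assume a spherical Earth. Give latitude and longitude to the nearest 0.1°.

≈ lat 21.7°, lon 13.4°

Convert each endpoint to a unit vector on the sphere (x = cos φ cos λ, y = cos φ sin λ, z = sin φ).
The central angle between the endpoints is δ = arccos(p₁·p₂) ≈ 0.196 rad (11.3°).
Interpolate at f = 0.87 with slerp weights a = sin((1−f)δ)/sin δ ≈ 0.131, b = sin(fδ)/sin δ ≈ 0.871.
p = a·p₁ + b·p₂ ≈ (0.904, 0.215, 0.370); φ = arcsin(p_z) ≈ 21.69°, λ = atan2(p_y, p_x) ≈ 13.38°.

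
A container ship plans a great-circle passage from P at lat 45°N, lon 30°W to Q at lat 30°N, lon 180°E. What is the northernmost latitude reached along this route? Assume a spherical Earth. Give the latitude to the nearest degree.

≈ 72°N

The great circle lies in the plane with unit normal n̂ = (p₁ × p₂)/|p₁ × p₂|.
Here n̂_z ≈ -0.311; the vertex latitude is φ_max = arccos|n̂_z| ≈ 71.9°.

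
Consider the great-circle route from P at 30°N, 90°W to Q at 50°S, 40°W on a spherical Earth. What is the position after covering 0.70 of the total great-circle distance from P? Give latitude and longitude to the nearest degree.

Convert each endpoint to a unit vector on the sphere (x = cos φ cos λ, y = cos φ sin λ, z = sin φ).
The central angle between the endpoints is δ = arccos(p₁·p₂) ≈ 1.596 rad (91.4°).
Interpolate at f = 0.70 with slerp weights a = sin((1−f)δ)/sin δ ≈ 0.461, b = sin(fδ)/sin δ ≈ 0.899.
p = a·p₁ + b·p₂ ≈ (0.443, -0.771, -0.458); φ = arcsin(p_z) ≈ -27.28°, λ = atan2(p_y, p_x) ≈ -60.12°.

≈ 27°S, 60°W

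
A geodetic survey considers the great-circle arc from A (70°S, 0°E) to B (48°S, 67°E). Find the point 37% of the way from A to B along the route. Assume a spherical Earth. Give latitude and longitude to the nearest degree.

Write both endpoints as unit vectors p₁, p₂ with components (cos φ cos λ, cos φ sin λ, sin φ).
The central angle between the endpoints is δ = arccos(p₁·p₂) ≈ 0.664 rad (38.0°).
Interpolate at f = 0.37 with slerp weights a = sin((1−f)δ)/sin δ ≈ 0.659, b = sin(fδ)/sin δ ≈ 0.395.
p = a·p₁ + b·p₂ ≈ (0.329, 0.243, -0.913); φ = arcsin(p_z) ≈ -65.87°, λ = atan2(p_y, p_x) ≈ 36.49°.

≈ (66°S, 36°E)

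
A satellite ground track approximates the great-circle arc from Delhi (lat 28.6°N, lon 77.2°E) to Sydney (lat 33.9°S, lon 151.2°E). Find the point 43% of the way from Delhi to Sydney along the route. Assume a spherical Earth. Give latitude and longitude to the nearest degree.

≈ lat 1°N, lon 108°E

Write both endpoints as unit vectors p₁, p₂ with components (cos φ cos λ, cos φ sin λ, sin φ).
The central angle between the endpoints is δ = arccos(p₁·p₂) ≈ 1.637 rad (93.8°).
Interpolate at f = 0.43 with slerp weights a = sin((1−f)δ)/sin δ ≈ 0.805, b = sin(fδ)/sin δ ≈ 0.649.
p = a·p₁ + b·p₂ ≈ (-0.315, 0.949, 0.024); φ = arcsin(p_z) ≈ 1.36°, λ = atan2(p_y, p_x) ≈ 108.37°.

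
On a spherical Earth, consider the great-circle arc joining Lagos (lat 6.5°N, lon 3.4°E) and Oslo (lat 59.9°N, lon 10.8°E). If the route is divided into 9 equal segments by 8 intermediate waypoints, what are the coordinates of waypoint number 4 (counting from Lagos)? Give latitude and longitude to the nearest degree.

Convert each endpoint to a unit vector on the sphere (x = cos φ cos λ, y = cos φ sin λ, z = sin φ).
The central angle between the endpoints is δ = arccos(p₁·p₂) ≈ 0.937 rad (53.7°).
Interpolate at f = 4/9 with slerp weights a = sin((1−f)δ)/sin δ ≈ 0.617, b = sin(fδ)/sin δ ≈ 0.502.
p = a·p₁ + b·p₂ ≈ (0.860, 0.084, 0.504); φ = arcsin(p_z) ≈ 30.28°, λ = atan2(p_y, p_x) ≈ 5.55°.

≈ lat 30°N, lon 6°E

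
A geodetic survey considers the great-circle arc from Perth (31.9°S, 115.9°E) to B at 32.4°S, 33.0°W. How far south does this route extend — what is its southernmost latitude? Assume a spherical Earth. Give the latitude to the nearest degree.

≈ 67°S

The great circle lies in the plane with unit normal n̂ = (p₁ × p₂)/|p₁ × p₂|.
Here n̂_z ≈ -0.392; the vertex latitude is φ_max = arccos|n̂_z| ≈ 66.9°.
Check via Clairaut: cos φ_max = |cos φ₁| · sin C = cos(31.9°)·sin(152.5°) ≈ 0.392, again giving ≈ 66.9°.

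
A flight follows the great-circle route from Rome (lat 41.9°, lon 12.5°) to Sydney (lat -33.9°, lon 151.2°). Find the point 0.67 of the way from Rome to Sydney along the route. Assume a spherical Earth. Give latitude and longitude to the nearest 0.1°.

Write both endpoints as unit vectors p₁, p₂ with components (cos φ cos λ, cos φ sin λ, sin φ).
The central angle between the endpoints is δ = arccos(p₁·p₂) ≈ 2.562 rad (146.8°).
Interpolate at f = 0.67 with slerp weights a = sin((1−f)δ)/sin δ ≈ 1.366, b = sin(fδ)/sin δ ≈ 1.806.
p = a·p₁ + b·p₂ ≈ (-0.321, 0.942, -0.095); φ = arcsin(p_z) ≈ -5.46°, λ = atan2(p_y, p_x) ≈ 108.82°.

≈ lat -5.5°, lon 108.8°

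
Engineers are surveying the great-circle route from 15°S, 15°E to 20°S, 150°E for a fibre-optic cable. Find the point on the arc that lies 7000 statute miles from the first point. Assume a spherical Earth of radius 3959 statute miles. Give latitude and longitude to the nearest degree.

Write both endpoints as unit vectors p₁, p₂ with components (cos φ cos λ, cos φ sin λ, sin φ).
The central angle between the endpoints is δ = arccos(p₁·p₂) ≈ 2.157 rad (123.6°). The total great-circle distance is δ·R ≈ 2.157 × 3959 ≈ 8540 mi, so the target fraction is f = 7000/8540 ≈ 0.820.
Interpolate at f ≈ 0.820 with slerp weights a = sin((1−f)δ)/sin δ ≈ 0.455, b = sin(fδ)/sin δ ≈ 1.177.
p = a·p₁ + b·p₂ ≈ (-0.533, 0.667, -0.520); φ = arcsin(p_z) ≈ -31.36°, λ = atan2(p_y, p_x) ≈ 128.64°.

≈ 31°S, 129°E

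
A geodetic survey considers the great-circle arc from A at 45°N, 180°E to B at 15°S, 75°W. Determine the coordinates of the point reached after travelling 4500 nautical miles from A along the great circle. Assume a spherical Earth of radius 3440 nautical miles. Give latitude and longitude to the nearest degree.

≈ 10°N, 101°W

The haversine formula gives a central angle δ ≈ 1.939 rad (111.1°) between the endpoints. The total great-circle distance is δ·R ≈ 1.939 × 3440 ≈ 6670 nmi, so the target fraction is f = 4500/6670 ≈ 0.675.
Interpolate at f ≈ 0.675 with slerp weights a = sin((1−f)δ)/sin δ ≈ 0.632, b = sin(fδ)/sin δ ≈ 1.035.
p = a·p₁ + b·p₂ ≈ (-0.188, -0.966, 0.179); φ = arcsin(p_z) ≈ 10.31°, λ = atan2(p_y, p_x) ≈ -101.03°.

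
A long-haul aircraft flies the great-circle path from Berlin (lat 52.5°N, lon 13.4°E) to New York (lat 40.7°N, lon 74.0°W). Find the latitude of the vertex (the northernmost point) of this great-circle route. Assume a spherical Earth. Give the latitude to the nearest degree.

≈ 57°N

The great circle lies in the plane with unit normal n̂ = (p₁ × p₂)/|p₁ × p₂|.
Here n̂_z ≈ -0.547; the vertex latitude is φ_max = arccos|n̂_z| ≈ 56.8°.
Check via Clairaut: cos φ_max = |cos φ₁| · sin C = cos(52.5°)·sin(64.0°) ≈ 0.547, again giving ≈ 56.8°.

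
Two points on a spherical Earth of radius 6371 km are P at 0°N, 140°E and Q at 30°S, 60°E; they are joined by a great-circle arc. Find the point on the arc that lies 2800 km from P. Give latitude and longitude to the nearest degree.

≈ 12°S, 118°E

Convert each endpoint to a unit vector on the sphere (x = cos φ cos λ, y = cos φ sin λ, z = sin φ).
The central angle between the endpoints is δ = arccos(p₁·p₂) ≈ 1.420 rad (81.4°). The total great-circle distance is δ·R ≈ 1.420 × 6371 ≈ 9046 km, so the target fraction is f = 2800/9046 ≈ 0.310.
Interpolate at f ≈ 0.310 with slerp weights a = sin((1−f)δ)/sin δ ≈ 0.840, b = sin(fδ)/sin δ ≈ 0.430.
p = a·p₁ + b·p₂ ≈ (-0.457, 0.863, -0.215); φ = arcsin(p_z) ≈ -12.43°, λ = atan2(p_y, p_x) ≈ 117.92°.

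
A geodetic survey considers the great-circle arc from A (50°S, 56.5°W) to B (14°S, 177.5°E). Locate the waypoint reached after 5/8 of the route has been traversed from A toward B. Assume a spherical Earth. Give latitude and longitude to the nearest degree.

Convert each endpoint to a unit vector on the sphere (x = cos φ cos λ, y = cos φ sin λ, z = sin φ).
The central angle between the endpoints is δ = arccos(p₁·p₂) ≈ 1.753 rad (100.4°).
Interpolate at f = 5/8 with slerp weights a = sin((1−f)δ)/sin δ ≈ 0.621, b = sin(fδ)/sin δ ≈ 0.904.
p = a·p₁ + b·p₂ ≈ (-0.656, -0.295, -0.695); φ = arcsin(p_z) ≈ -44.01°, λ = atan2(p_y, p_x) ≈ -155.80°.

≈ (44°S, 156°W)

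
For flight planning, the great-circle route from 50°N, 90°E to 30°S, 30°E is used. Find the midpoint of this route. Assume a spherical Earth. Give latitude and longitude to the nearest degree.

The haversine formula gives a central angle δ ≈ 1.676 rad (96.0°) between the endpoints.
Interpolate at f = 1/2 with slerp weights a = sin((1−f)δ)/sin δ ≈ 0.747, b = sin(fδ)/sin δ ≈ 0.747.
p = a·p₁ + b·p₂ ≈ (0.560, 0.804, 0.199); φ = arcsin(p_z) ≈ 11.47°, λ = atan2(p_y, p_x) ≈ 55.12°.

≈ 11°N, 55°E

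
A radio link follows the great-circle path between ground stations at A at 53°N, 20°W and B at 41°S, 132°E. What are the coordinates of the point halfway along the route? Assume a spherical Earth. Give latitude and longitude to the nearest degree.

≈ 22°N, 80°E

Convert each endpoint to a unit vector on the sphere (x = cos φ cos λ, y = cos φ sin λ, z = sin φ).
The central angle between the endpoints is δ = arccos(p₁·p₂) ≈ 2.752 rad (157.7°).
Interpolate at f = 1/2 with slerp weights a = sin((1−f)δ)/sin δ ≈ 2.582, b = sin(fδ)/sin δ ≈ 2.582.
p = a·p₁ + b·p₂ ≈ (0.156, 0.917, 0.368); φ = arcsin(p_z) ≈ 21.60°, λ = atan2(p_y, p_x) ≈ 80.33°.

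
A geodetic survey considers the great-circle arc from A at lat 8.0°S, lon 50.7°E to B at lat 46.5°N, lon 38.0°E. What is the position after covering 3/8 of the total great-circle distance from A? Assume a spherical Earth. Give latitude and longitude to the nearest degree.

≈ lat 13°N, lon 47°E

Write both endpoints as unit vectors p₁, p₂ with components (cos φ cos λ, cos φ sin λ, sin φ).
The central angle between the endpoints is δ = arccos(p₁·p₂) ≈ 0.972 rad (55.7°).
Interpolate at f = 3/8 with slerp weights a = sin((1−f)δ)/sin δ ≈ 0.691, b = sin(fδ)/sin δ ≈ 0.432.
p = a·p₁ + b·p₂ ≈ (0.667, 0.712, 0.217); φ = arcsin(p_z) ≈ 12.52°, λ = atan2(p_y, p_x) ≈ 46.86°.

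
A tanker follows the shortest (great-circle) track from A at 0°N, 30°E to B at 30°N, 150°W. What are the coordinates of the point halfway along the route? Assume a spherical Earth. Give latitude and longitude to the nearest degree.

≈ 75°N, 30°E

Write both endpoints as unit vectors p₁, p₂ with components (cos φ cos λ, cos φ sin λ, sin φ).
The central angle between the endpoints is δ = arccos(p₁·p₂) ≈ 2.618 rad (150.0°).
Interpolate at f = 1/2 with slerp weights a = sin((1−f)δ)/sin δ ≈ 1.932, b = sin(fδ)/sin δ ≈ 1.932.
p = a·p₁ + b·p₂ ≈ (0.224, 0.129, 0.966); φ = arcsin(p_z) ≈ 75.00°, λ = atan2(p_y, p_x) ≈ 30.00°.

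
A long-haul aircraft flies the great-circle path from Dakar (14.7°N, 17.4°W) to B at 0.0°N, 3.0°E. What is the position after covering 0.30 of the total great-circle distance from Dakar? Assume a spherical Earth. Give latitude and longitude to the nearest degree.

Convert each endpoint to a unit vector on the sphere (x = cos φ cos λ, y = cos φ sin λ, z = sin φ).
The central angle between the endpoints is δ = arccos(p₁·p₂) ≈ 0.436 rad (25.0°).
Interpolate at f = 0.30 with slerp weights a = sin((1−f)δ)/sin δ ≈ 0.711, b = sin(fδ)/sin δ ≈ 0.309.
p = a·p₁ + b·p₂ ≈ (0.965, -0.190, 0.181); φ = arcsin(p_z) ≈ 10.40°, λ = atan2(p_y, p_x) ≈ -11.12°.

≈ 10°N, 11°W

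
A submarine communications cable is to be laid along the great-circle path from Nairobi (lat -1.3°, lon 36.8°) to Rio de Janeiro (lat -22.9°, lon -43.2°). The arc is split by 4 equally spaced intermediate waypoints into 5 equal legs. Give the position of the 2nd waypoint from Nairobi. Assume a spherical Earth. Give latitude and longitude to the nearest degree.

≈ lat -13°, lon 7°

Write both endpoints as unit vectors p₁, p₂ with components (cos φ cos λ, cos φ sin λ, sin φ).
The central angle between the endpoints is δ = arccos(p₁·p₂) ≈ 1.401 rad (80.3°).
Interpolate at f = 2/5 with slerp weights a = sin((1−f)δ)/sin δ ≈ 0.756, b = sin(fδ)/sin δ ≈ 0.539.
p = a·p₁ + b·p₂ ≈ (0.967, 0.113, -0.227); φ = arcsin(p_z) ≈ -13.12°, λ = atan2(p_y, p_x) ≈ 6.64°.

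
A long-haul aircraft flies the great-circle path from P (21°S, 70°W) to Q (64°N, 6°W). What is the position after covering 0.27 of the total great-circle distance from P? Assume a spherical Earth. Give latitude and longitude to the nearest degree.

≈ (4°N, 60°W)

Write both endpoints as unit vectors p₁, p₂ with components (cos φ cos λ, cos φ sin λ, sin φ).
The central angle between the endpoints is δ = arccos(p₁·p₂) ≈ 1.714 rad (98.2°).
Interpolate at f = 0.27 with slerp weights a = sin((1−f)δ)/sin δ ≈ 0.959, b = sin(fδ)/sin δ ≈ 0.451.
p = a·p₁ + b·p₂ ≈ (0.503, -0.862, 0.062); φ = arcsin(p_z) ≈ 3.54°, λ = atan2(p_y, p_x) ≈ -59.74°.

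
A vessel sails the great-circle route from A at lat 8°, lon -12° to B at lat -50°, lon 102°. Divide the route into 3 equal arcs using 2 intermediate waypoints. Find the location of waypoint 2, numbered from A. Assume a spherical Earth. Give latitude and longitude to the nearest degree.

From cos δ = sin φ₁ sin φ₂ + cos φ₁ cos φ₂ cos Δλ, the central angle is δ ≈ 1.945 rad (111.4°).
Interpolate at f = 2/3 with slerp weights a = sin((1−f)δ)/sin δ ≈ 0.649, b = sin(fδ)/sin δ ≈ 1.034.
p = a·p₁ + b·p₂ ≈ (0.490, 0.517, -0.702); φ = arcsin(p_z) ≈ -44.59°, λ = atan2(p_y, p_x) ≈ 46.51°.

≈ lat -45°, lon 47°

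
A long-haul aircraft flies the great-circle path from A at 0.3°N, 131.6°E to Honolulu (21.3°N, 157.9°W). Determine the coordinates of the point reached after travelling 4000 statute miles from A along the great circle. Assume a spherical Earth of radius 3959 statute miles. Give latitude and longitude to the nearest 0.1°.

Write both endpoints as unit vectors p₁, p₂ with components (cos φ cos λ, cos φ sin λ, sin φ).
The central angle between the endpoints is δ = arccos(p₁·p₂) ≈ 1.253 rad (71.8°). The total great-circle distance is δ·R ≈ 1.253 × 3959 ≈ 4959 mi, so the target fraction is f = 4000/4959 ≈ 0.807.
Interpolate at f ≈ 0.807 with slerp weights a = sin((1−f)δ)/sin δ ≈ 0.253, b = sin(fδ)/sin δ ≈ 0.892.
p = a·p₁ + b·p₂ ≈ (-0.937, -0.124, 0.325); φ = arcsin(p_z) ≈ 18.98°, λ = atan2(p_y, p_x) ≈ -172.48°.

≈ 19.0°N, 172.5°W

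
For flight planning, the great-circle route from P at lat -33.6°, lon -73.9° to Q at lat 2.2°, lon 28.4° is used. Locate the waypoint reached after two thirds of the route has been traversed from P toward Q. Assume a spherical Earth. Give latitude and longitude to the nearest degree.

Write both endpoints as unit vectors p₁, p₂ with components (cos φ cos λ, cos φ sin λ, sin φ).
The central angle between the endpoints is δ = arccos(p₁·p₂) ≈ 1.771 rad (101.5°).
Interpolate at f = 2/3 with slerp weights a = sin((1−f)δ)/sin δ ≈ 0.568, b = sin(fδ)/sin δ ≈ 0.944.
p = a·p₁ + b·p₂ ≈ (0.961, -0.006, -0.278); φ = arcsin(p_z) ≈ -16.14°, λ = atan2(p_y, p_x) ≈ -0.36°.

≈ lat -16°, lon 0°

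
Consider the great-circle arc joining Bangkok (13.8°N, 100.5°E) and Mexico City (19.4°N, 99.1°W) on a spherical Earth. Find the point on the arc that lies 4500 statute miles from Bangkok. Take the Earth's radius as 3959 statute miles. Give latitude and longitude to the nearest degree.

From cos δ = sin φ₁ sin φ₂ + cos φ₁ cos φ₂ cos Δλ, the central angle is δ ≈ 2.471 rad (141.6°). The total great-circle distance is δ·R ≈ 2.471 × 3959 ≈ 9784 mi, so the target fraction is f = 4500/9784 ≈ 0.460.
Interpolate at f ≈ 0.460 with slerp weights a = sin((1−f)δ)/sin δ ≈ 1.565, b = sin(fδ)/sin δ ≈ 1.461.
p = a·p₁ + b·p₂ ≈ (-0.495, 0.134, 0.859); φ = arcsin(p_z) ≈ 59.15°, λ = atan2(p_y, p_x) ≈ 164.81°.

≈ 59°N, 165°E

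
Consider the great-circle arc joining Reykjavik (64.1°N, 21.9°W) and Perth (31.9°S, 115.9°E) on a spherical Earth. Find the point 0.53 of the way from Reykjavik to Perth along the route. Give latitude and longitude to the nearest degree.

≈ 28°N, 89°E

Write both endpoints as unit vectors p₁, p₂ with components (cos φ cos λ, cos φ sin λ, sin φ).
The central angle between the endpoints is δ = arccos(p₁·p₂) ≈ 2.419 rad (138.6°).
Interpolate at f = 0.53 with slerp weights a = sin((1−f)δ)/sin δ ≈ 1.372, b = sin(fδ)/sin δ ≈ 1.449.
p = a·p₁ + b·p₂ ≈ (0.019, 0.883, 0.468); φ = arcsin(p_z) ≈ 27.92°, λ = atan2(p_y, p_x) ≈ 88.80°.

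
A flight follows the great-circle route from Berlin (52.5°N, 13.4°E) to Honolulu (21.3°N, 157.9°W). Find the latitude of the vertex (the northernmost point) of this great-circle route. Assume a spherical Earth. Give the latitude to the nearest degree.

The great circle lies in the plane with unit normal n̂ = (p₁ × p₂)/|p₁ × p₂|.
Here n̂_z ≈ -0.089; the vertex latitude is φ_max = arccos|n̂_z| ≈ 84.9°.
Check via Clairaut: cos φ_max = |cos φ₁| · sin C = cos(52.5°)·sin(8.4°) ≈ 0.089, again giving ≈ 84.9°.

≈ 85°N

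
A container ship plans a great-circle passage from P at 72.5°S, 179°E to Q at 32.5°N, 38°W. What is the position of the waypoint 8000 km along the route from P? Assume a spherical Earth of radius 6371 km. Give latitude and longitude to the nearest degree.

From cos δ = sin φ₁ sin φ₂ + cos φ₁ cos φ₂ cos Δλ, the central angle is δ ≈ 2.367 rad (135.6°). The total great-circle distance is δ·R ≈ 2.367 × 6371 ≈ 15083 km, so the target fraction is f = 8000/15083 ≈ 0.530.
Interpolate at f ≈ 0.530 with slerp weights a = sin((1−f)δ)/sin δ ≈ 1.282, b = sin(fδ)/sin δ ≈ 1.360.
p = a·p₁ + b·p₂ ≈ (0.518, -0.699, -0.492); φ = arcsin(p_z) ≈ -29.48°, λ = atan2(p_y, p_x) ≈ -53.46°.

≈ 29°S, 53°W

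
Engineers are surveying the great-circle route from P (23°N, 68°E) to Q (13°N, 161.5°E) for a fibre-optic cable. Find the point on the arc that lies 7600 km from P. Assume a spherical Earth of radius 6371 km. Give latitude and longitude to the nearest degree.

≈ (20°N, 142°E)

From cos δ = sin φ₁ sin φ₂ + cos φ₁ cos φ₂ cos Δλ, the central angle is δ ≈ 1.538 rad (88.1°). The total great-circle distance is δ·R ≈ 1.538 × 6371 ≈ 9796 km, so the target fraction is f = 7600/9796 ≈ 0.776.
Interpolate at f ≈ 0.776 with slerp weights a = sin((1−f)δ)/sin δ ≈ 0.338, b = sin(fδ)/sin δ ≈ 0.930.
p = a·p₁ + b·p₂ ≈ (-0.743, 0.576, 0.341); φ = arcsin(p_z) ≈ 19.96°, λ = atan2(p_y, p_x) ≈ 142.20°.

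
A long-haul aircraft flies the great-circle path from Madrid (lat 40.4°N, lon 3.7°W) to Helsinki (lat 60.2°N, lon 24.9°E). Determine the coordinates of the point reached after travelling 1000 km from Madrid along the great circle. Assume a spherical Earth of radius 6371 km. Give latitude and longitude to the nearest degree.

Convert each endpoint to a unit vector on the sphere (x = cos φ cos λ, y = cos φ sin λ, z = sin φ).
The central angle between the endpoints is δ = arccos(p₁·p₂) ≈ 0.463 rad (26.5°). The total great-circle distance is δ·R ≈ 0.463 × 6371 ≈ 2950 km, so the target fraction is f = 1000/2950 ≈ 0.339.
Interpolate at f ≈ 0.339 with slerp weights a = sin((1−f)δ)/sin δ ≈ 0.675, b = sin(fδ)/sin δ ≈ 0.350.
p = a·p₁ + b·p₂ ≈ (0.670, 0.040, 0.741); φ = arcsin(p_z) ≈ 47.81°, λ = atan2(p_y, p_x) ≈ 3.42°.

≈ lat 48°N, lon 3°E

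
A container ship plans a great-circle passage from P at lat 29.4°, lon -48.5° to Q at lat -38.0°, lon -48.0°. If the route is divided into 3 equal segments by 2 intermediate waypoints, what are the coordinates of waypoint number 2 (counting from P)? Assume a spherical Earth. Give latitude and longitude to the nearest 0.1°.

Convert each endpoint to a unit vector on the sphere (x = cos φ cos λ, y = cos φ sin λ, z = sin φ).
The central angle between the endpoints is δ = arccos(p₁·p₂) ≈ 1.176 rad (67.4°).
Interpolate at f = 2/3 with slerp weights a = sin((1−f)δ)/sin δ ≈ 0.414, b = sin(fδ)/sin δ ≈ 0.765.
p = a·p₁ + b·p₂ ≈ (0.642, -0.718, -0.268); φ = arcsin(p_z) ≈ -15.53°, λ = atan2(p_y, p_x) ≈ -48.19°.

≈ lat -15.5°, lon -48.2°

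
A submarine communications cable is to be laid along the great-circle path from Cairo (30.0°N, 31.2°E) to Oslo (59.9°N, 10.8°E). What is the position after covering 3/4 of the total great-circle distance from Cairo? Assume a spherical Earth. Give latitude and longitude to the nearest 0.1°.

≈ 52.8°N, 18.4°E

Write both endpoints as unit vectors p₁, p₂ with components (cos φ cos λ, cos φ sin λ, sin φ).
The central angle between the endpoints is δ = arccos(p₁·p₂) ≈ 0.574 rad (32.9°).
Interpolate at f = 3/4 with slerp weights a = sin((1−f)δ)/sin δ ≈ 0.263, b = sin(fδ)/sin δ ≈ 0.769.
p = a·p₁ + b·p₂ ≈ (0.574, 0.190, 0.797); φ = arcsin(p_z) ≈ 52.81°, λ = atan2(p_y, p_x) ≈ 18.36°.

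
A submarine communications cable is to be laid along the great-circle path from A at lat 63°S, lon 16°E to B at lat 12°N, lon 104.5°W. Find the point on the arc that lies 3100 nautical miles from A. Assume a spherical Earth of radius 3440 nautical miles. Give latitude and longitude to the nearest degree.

Write both endpoints as unit vectors p₁, p₂ with components (cos φ cos λ, cos φ sin λ, sin φ).
The central angle between the endpoints is δ = arccos(p₁·p₂) ≈ 1.994 rad (114.2°). The total great-circle distance is δ·R ≈ 1.994 × 3440 ≈ 6859 nmi, so the target fraction is f = 3100/6859 ≈ 0.452.
Interpolate at f ≈ 0.452 with slerp weights a = sin((1−f)δ)/sin δ ≈ 0.974, b = sin(fδ)/sin δ ≈ 0.860.
p = a·p₁ + b·p₂ ≈ (0.214, -0.692, -0.689); φ = arcsin(p_z) ≈ -43.54°, λ = atan2(p_y, p_x) ≈ -72.80°.

≈ lat 44°S, lon 73°W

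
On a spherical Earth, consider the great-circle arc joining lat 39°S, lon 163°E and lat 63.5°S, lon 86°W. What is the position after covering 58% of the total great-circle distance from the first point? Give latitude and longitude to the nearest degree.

≈ lat 67°S, lon 152°W

Write both endpoints as unit vectors p₁, p₂ with components (cos φ cos λ, cos φ sin λ, sin φ).
The central angle between the endpoints is δ = arccos(p₁·p₂) ≈ 1.116 rad (64.0°).
Interpolate at f = 0.58 with slerp weights a = sin((1−f)δ)/sin δ ≈ 0.503, b = sin(fδ)/sin δ ≈ 0.671.
p = a·p₁ + b·p₂ ≈ (-0.353, -0.185, -0.917); φ = arcsin(p_z) ≈ -66.53°, λ = atan2(p_y, p_x) ≈ -152.39°.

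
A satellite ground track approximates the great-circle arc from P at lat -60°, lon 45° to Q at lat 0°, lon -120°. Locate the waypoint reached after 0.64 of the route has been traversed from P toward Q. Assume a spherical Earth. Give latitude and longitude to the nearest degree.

From cos δ = sin φ₁ sin φ₂ + cos φ₁ cos φ₂ cos Δλ, the central angle is δ ≈ 2.075 rad (118.9°).
Interpolate at f = 0.64 with slerp weights a = sin((1−f)δ)/sin δ ≈ 0.776, b = sin(fδ)/sin δ ≈ 1.108.
p = a·p₁ + b·p₂ ≈ (-0.280, -0.686, -0.672); φ = arcsin(p_z) ≈ -42.22°, λ = atan2(p_y, p_x) ≈ -112.21°.

≈ lat -42°, lon -112°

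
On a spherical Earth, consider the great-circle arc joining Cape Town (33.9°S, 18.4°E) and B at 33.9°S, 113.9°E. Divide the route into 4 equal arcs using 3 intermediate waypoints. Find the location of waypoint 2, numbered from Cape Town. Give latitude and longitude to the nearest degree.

Write both endpoints as unit vectors p₁, p₂ with components (cos φ cos λ, cos φ sin λ, sin φ).
The central angle between the endpoints is δ = arccos(p₁·p₂) ≈ 1.323 rad (75.8°).
Interpolate at f = 2/4 with slerp weights a = sin((1−f)δ)/sin δ ≈ 0.634, b = sin(fδ)/sin δ ≈ 0.634.
p = a·p₁ + b·p₂ ≈ (0.286, 0.647, -0.707); φ = arcsin(p_z) ≈ -44.98°, λ = atan2(p_y, p_x) ≈ 66.15°.

≈ 45°S, 66°E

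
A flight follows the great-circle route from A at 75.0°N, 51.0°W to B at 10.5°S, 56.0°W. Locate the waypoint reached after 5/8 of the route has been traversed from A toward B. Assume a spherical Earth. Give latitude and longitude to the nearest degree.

Convert each endpoint to a unit vector on the sphere (x = cos φ cos λ, y = cos φ sin λ, z = sin φ).
The central angle between the endpoints is δ = arccos(p₁·p₂) ≈ 1.493 rad (85.6°).
Interpolate at f = 5/8 with slerp weights a = sin((1−f)δ)/sin δ ≈ 0.533, b = sin(fδ)/sin δ ≈ 0.806.
p = a·p₁ + b·p₂ ≈ (0.530, -0.764, 0.368); φ = arcsin(p_z) ≈ 21.58°, λ = atan2(p_y, p_x) ≈ -55.26°.

≈ 22°N, 55°W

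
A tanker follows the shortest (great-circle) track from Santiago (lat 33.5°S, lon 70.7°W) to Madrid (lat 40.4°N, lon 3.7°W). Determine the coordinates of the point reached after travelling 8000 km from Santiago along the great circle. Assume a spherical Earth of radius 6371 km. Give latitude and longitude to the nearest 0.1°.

≈ lat 23.0°N, lon 23.9°W

The haversine formula gives a central angle δ ≈ 1.681 rad (96.3°) between the endpoints. The total great-circle distance is δ·R ≈ 1.681 × 6371 ≈ 10707 km, so the target fraction is f = 8000/10707 ≈ 0.747.
Interpolate at f ≈ 0.747 with slerp weights a = sin((1−f)δ)/sin δ ≈ 0.415, b = sin(fδ)/sin δ ≈ 0.957.
p = a·p₁ + b·p₂ ≈ (0.841, -0.373, 0.391); φ = arcsin(p_z) ≈ 23.02°, λ = atan2(p_y, p_x) ≈ -23.94°.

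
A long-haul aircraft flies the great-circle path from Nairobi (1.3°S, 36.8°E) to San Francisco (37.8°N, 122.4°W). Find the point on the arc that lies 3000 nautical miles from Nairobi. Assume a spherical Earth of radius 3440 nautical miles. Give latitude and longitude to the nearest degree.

≈ 43°N, 10°E

Convert each endpoint to a unit vector on the sphere (x = cos φ cos λ, y = cos φ sin λ, z = sin φ).
The central angle between the endpoints is δ = arccos(p₁·p₂) ≈ 2.422 rad (138.8°). The total great-circle distance is δ·R ≈ 2.422 × 3440 ≈ 8333 nmi, so the target fraction is f = 3000/8333 ≈ 0.360.
Interpolate at f ≈ 0.360 with slerp weights a = sin((1−f)δ)/sin δ ≈ 1.518, b = sin(fδ)/sin δ ≈ 1.162.
p = a·p₁ + b·p₂ ≈ (0.723, 0.133, 0.678); φ = arcsin(p_z) ≈ 42.69°, λ = atan2(p_y, p_x) ≈ 10.46°.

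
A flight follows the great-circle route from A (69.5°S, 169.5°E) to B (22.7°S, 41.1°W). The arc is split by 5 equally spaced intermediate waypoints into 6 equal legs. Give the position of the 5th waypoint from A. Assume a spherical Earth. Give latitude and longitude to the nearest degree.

Write both endpoints as unit vectors p₁, p₂ with components (cos φ cos λ, cos φ sin λ, sin φ).
The central angle between the endpoints is δ = arccos(p₁·p₂) ≈ 1.487 rad (85.2°).
Interpolate at f = 5/6 with slerp weights a = sin((1−f)δ)/sin δ ≈ 0.246, b = sin(fδ)/sin δ ≈ 0.949.
p = a·p₁ + b·p₂ ≈ (0.575, -0.560, -0.597); φ = arcsin(p_z) ≈ -36.64°, λ = atan2(p_y, p_x) ≈ -44.24°.

≈ (37°S, 44°W)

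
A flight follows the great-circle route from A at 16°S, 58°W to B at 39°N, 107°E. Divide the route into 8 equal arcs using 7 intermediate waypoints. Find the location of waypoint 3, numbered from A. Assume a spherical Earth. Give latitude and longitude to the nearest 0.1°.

≈ 35.2°N, 30.2°W

Write both endpoints as unit vectors p₁, p₂ with components (cos φ cos λ, cos φ sin λ, sin φ).
The central angle between the endpoints is δ = arccos(p₁·p₂) ≈ 2.679 rad (153.5°).
Interpolate at f = 3/8 with slerp weights a = sin((1−f)δ)/sin δ ≈ 2.230, b = sin(fδ)/sin δ ≈ 1.893.
p = a·p₁ + b·p₂ ≈ (0.706, -0.412, 0.576); φ = arcsin(p_z) ≈ 35.19°, λ = atan2(p_y, p_x) ≈ -30.24°.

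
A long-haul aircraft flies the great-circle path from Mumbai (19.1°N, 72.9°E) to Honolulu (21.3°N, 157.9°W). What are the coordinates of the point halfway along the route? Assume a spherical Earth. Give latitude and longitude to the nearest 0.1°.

≈ 40.6°N, 136.6°E

Convert each endpoint to a unit vector on the sphere (x = cos φ cos λ, y = cos φ sin λ, z = sin φ).
The central angle between the endpoints is δ = arccos(p₁·p₂) ≈ 2.024 rad (115.9°).
Interpolate at f = 1/2 with slerp weights a = sin((1−f)δ)/sin δ ≈ 0.943, b = sin(fδ)/sin δ ≈ 0.943.
p = a·p₁ + b·p₂ ≈ (-0.552, 0.521, 0.651); φ = arcsin(p_z) ≈ 40.62°, λ = atan2(p_y, p_x) ≈ 136.65°.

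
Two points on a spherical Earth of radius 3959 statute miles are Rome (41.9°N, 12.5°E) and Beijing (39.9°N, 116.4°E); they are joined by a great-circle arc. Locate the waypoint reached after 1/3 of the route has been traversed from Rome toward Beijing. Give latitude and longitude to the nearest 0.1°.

The haversine formula gives a central angle δ ≈ 1.275 rad (73.1°) between the endpoints.
Interpolate at f = 1/3 with slerp weights a = sin((1−f)δ)/sin δ ≈ 0.785, b = sin(fδ)/sin δ ≈ 0.431.
p = a·p₁ + b·p₂ ≈ (0.424, 0.423, 0.801); φ = arcsin(p_z) ≈ 53.23°, λ = atan2(p_y, p_x) ≈ 44.94°.

≈ 53.2°N, 44.9°E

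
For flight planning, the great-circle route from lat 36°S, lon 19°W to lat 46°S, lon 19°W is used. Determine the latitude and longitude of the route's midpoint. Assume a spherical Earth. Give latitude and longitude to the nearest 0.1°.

≈ lat 41.0°S, lon 19.0°W

Convert each endpoint to a unit vector on the sphere (x = cos φ cos λ, y = cos φ sin λ, z = sin φ).
The central angle between the endpoints is δ = arccos(p₁·p₂) ≈ 0.175 rad (10.0°).
Interpolate at f = 1/2 with slerp weights a = sin((1−f)δ)/sin δ ≈ 0.502, b = sin(fδ)/sin δ ≈ 0.502.
p = a·p₁ + b·p₂ ≈ (0.714, -0.246, -0.656); φ = arcsin(p_z) ≈ -41.00°, λ = atan2(p_y, p_x) ≈ -19.00°.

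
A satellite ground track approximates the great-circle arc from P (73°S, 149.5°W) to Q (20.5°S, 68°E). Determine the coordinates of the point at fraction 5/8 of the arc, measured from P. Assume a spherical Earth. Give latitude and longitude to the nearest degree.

≈ (51°S, 76°E)

Convert each endpoint to a unit vector on the sphere (x = cos φ cos λ, y = cos φ sin λ, z = sin φ).
The central angle between the endpoints is δ = arccos(p₁·p₂) ≈ 1.453 rad (83.2°).
Interpolate at f = 5/8 with slerp weights a = sin((1−f)δ)/sin δ ≈ 0.522, b = sin(fδ)/sin δ ≈ 0.794.
p = a·p₁ + b·p₂ ≈ (0.147, 0.612, -0.777); φ = arcsin(p_z) ≈ -51.00°, λ = atan2(p_y, p_x) ≈ 76.49°.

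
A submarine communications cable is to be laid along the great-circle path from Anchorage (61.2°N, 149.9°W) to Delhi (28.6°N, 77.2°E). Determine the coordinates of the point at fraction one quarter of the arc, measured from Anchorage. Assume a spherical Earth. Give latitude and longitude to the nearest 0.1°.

From cos δ = sin φ₁ sin φ₂ + cos φ₁ cos φ₂ cos Δλ, the central angle is δ ≈ 1.439 rad (82.4°).
Interpolate at f = 1/4 with slerp weights a = sin((1−f)δ)/sin δ ≈ 0.889, b = sin(fδ)/sin δ ≈ 0.355.
p = a·p₁ + b·p₂ ≈ (-0.302, 0.089, 0.949); φ = arcsin(p_z) ≈ 71.67°, λ = atan2(p_y, p_x) ≈ 163.53°.

≈ 71.7°N, 163.5°E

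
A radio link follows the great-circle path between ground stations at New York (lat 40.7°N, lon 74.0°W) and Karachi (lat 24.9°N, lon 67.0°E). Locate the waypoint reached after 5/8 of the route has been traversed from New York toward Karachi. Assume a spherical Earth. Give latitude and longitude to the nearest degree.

≈ lat 56°N, lon 33°E

From cos δ = sin φ₁ sin φ₂ + cos φ₁ cos φ₂ cos Δλ, the central angle is δ ≈ 1.834 rad (105.1°).
Interpolate at f = 5/8 with slerp weights a = sin((1−f)δ)/sin δ ≈ 0.657, b = sin(fδ)/sin δ ≈ 0.944.
p = a·p₁ + b·p₂ ≈ (0.472, 0.309, 0.826); φ = arcsin(p_z) ≈ 55.68°, λ = atan2(p_y, p_x) ≈ 33.21°.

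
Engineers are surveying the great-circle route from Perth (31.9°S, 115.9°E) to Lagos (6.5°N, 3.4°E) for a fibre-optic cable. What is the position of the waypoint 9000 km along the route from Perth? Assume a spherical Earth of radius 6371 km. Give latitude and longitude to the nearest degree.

Write both endpoints as unit vectors p₁, p₂ with components (cos φ cos λ, cos φ sin λ, sin φ).
The central angle between the endpoints is δ = arccos(p₁·p₂) ≈ 1.963 rad (112.5°). The total great-circle distance is δ·R ≈ 1.963 × 6371 ≈ 12509 km, so the target fraction is f = 9000/12509 ≈ 0.719.
Interpolate at f ≈ 0.719 with slerp weights a = sin((1−f)δ)/sin δ ≈ 0.566, b = sin(fδ)/sin δ ≈ 1.069.
p = a·p₁ + b·p₂ ≈ (0.850, 0.496, -0.178); φ = arcsin(p_z) ≈ -10.27°, λ = atan2(p_y, p_x) ≈ 30.24°.

≈ 10°S, 30°E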